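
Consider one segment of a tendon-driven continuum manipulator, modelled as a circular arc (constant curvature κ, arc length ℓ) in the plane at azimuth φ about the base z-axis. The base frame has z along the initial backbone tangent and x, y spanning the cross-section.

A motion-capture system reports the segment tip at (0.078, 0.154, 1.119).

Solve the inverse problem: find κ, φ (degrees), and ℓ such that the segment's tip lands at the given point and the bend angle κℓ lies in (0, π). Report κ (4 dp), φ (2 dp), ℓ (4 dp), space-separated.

0.2693 63.14 1.1367

ρ = √(x²+y²) = √(0.078² + 0.154²) = 0.17263
φ = atan2(y, x) mod 360° = atan2(0.154, 0.078) = 63.1381°
|p|² = ρ² + z² = 0.17263² + 1.119² = 1.28196
κ = 2ρ / |p|² = 2×0.17263 / 1.28196 = 0.26932
θ = 2·atan2(ρ, z) = 2·atan2(0.17263, 1.119) = 0.30612 rad
ℓ = θ/κ = 0.30612/0.26932 = 1.13667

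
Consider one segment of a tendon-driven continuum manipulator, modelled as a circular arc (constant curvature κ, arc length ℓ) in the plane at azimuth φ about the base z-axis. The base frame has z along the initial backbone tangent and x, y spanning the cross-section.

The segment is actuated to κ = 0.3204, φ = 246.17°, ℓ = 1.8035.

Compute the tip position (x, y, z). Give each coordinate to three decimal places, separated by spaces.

θ = κ·ℓ = 0.3204 × 1.8035 = 0.57784 rad
ρ = (1 − cos θ)/κ = (1 − 0.83764)/0.3204 = 0.50673
z = sin θ / κ = 0.54622/0.3204 = 1.70480
x = ρ cos φ = 0.50673 × cos(246.17°) = -0.20473
y = ρ sin φ = 0.50673 × sin(246.17°) = -0.46353

-0.205 -0.464 1.705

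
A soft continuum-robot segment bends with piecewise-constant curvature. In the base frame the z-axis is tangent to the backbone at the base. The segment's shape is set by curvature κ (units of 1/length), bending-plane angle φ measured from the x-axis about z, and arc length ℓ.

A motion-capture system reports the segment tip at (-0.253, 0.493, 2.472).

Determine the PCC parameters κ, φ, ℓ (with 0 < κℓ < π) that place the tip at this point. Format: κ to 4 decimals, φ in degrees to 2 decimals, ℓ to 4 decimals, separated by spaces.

ρ = √(x²+y²) = √(-0.253² + 0.493²) = 0.55413
φ = atan2(y, x) mod 360° = atan2(0.493, -0.253) = 117.1662°
|p|² = ρ² + z² = 0.55413² + 2.472² = 6.41784
κ = 2ρ / |p|² = 2×0.55413 / 6.41784 = 0.17268
θ = 2·atan2(ρ, z) = 2·atan2(0.55413, 2.472) = 0.44103 rad
ℓ = θ/κ = 0.44103/0.17268 = 2.55399

0.1727 117.17 2.5540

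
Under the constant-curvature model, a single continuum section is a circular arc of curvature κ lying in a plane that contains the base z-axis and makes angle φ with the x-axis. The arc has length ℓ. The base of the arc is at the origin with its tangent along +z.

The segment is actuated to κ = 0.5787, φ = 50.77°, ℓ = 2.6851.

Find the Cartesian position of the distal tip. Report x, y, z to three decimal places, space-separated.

θ = κ·ℓ = 0.5787 × 2.6851 = 1.55387 rad
ρ = (1 − cos θ)/κ = (1 − 0.01693)/0.5787 = 1.69876
z = sin θ / κ = 0.99986/0.5787 = 1.72776
x = ρ cos φ = 1.69876 × cos(50.77°) = 1.07435
y = ρ sin φ = 1.69876 × sin(50.77°) = 1.31588

1.074 1.316 1.728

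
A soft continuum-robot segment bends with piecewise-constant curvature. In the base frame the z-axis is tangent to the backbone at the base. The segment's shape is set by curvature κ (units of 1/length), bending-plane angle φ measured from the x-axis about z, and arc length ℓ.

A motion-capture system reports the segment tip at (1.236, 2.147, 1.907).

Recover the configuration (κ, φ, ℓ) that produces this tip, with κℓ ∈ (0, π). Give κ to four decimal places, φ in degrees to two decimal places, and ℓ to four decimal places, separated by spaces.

ρ = √(x²+y²) = √(1.236² + 2.147²) = 2.47736
φ = atan2(y, x) mod 360° = atan2(2.147, 1.236) = 60.0715°
|p|² = ρ² + z² = 2.47736² + 1.907² = 9.77395
κ = 2ρ / |p|² = 2×2.47736 / 9.77395 = 0.50693
θ = 2·atan2(ρ, z) = 2·atan2(2.47736, 1.907) = 1.82952 rad
ℓ = θ/κ = 1.82952/0.50693 = 3.60902

0.5069 60.07 3.6090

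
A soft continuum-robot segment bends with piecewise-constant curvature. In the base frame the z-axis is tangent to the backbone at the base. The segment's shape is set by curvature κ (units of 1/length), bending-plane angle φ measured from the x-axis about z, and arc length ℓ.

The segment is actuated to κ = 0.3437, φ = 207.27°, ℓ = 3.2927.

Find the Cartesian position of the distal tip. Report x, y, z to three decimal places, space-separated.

θ = κ·ℓ = 0.3437 × 3.2927 = 1.13170 rad
ρ = (1 − cos θ)/κ = (1 − 0.42512)/0.3437 = 1.67262
z = sin θ / κ = 0.90514/0.3437 = 2.63351
x = ρ cos φ = 1.67262 × cos(207.27°) = -1.48672
y = ρ sin φ = 1.67262 × sin(207.27°) = -0.76637

-1.487 -0.766 2.634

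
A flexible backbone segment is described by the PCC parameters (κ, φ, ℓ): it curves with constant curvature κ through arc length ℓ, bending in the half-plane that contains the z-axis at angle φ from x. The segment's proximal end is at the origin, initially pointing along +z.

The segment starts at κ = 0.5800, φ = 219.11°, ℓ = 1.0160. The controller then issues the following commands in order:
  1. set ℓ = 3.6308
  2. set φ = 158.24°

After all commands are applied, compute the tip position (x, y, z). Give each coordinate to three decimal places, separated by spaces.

-2.418 0.965 1.483

initial: κ=0.5800, φ=219.11°, ℓ=1.0160
cmd 1: set ℓ=3.6308 → (κ,φ,ℓ)=(0.5800,219.11°,3.6308) → tip=(-2.0200,-1.6422,1.4832)
cmd 2: set φ=158.24° → (κ,φ,ℓ)=(0.5800,158.24°,3.6308) → tip=(-2.4178,0.9651,1.4832)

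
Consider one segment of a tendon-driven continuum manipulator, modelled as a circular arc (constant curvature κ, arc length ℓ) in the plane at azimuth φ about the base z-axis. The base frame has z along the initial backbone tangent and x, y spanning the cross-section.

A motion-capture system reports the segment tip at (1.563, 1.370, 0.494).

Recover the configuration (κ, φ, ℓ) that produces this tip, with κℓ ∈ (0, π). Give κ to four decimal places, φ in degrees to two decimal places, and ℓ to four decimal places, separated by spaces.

0.9108 41.24 2.9368

ρ = √(x²+y²) = √(1.563² + 1.370²) = 2.07843
φ = atan2(y, x) mod 360° = atan2(1.370, 1.563) = 41.2352°
|p|² = ρ² + z² = 2.07843² + 0.494² = 4.56391
κ = 2ρ / |p|² = 2×2.07843 / 4.56391 = 0.91081
θ = 2·atan2(ρ, z) = 2·atan2(2.07843, 0.494) = 2.67489 rad
ℓ = θ/κ = 2.67489/0.91081 = 2.93682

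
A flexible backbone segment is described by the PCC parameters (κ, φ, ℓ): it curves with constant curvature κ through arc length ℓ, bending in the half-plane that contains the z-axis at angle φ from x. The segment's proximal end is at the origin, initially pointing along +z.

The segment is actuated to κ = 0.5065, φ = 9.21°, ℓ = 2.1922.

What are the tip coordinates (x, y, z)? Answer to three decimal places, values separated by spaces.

θ = κ·ℓ = 0.5065 × 2.1922 = 1.11035 rad
ρ = (1 − cos θ)/κ = (1 − 0.44435)/0.5065 = 1.09704
z = sin θ / κ = 0.89585/0.5065 = 1.76871
x = ρ cos φ = 1.09704 × cos(9.21°) = 1.08290
y = ρ sin φ = 1.09704 × sin(9.21°) = 0.17559

1.083 0.176 1.769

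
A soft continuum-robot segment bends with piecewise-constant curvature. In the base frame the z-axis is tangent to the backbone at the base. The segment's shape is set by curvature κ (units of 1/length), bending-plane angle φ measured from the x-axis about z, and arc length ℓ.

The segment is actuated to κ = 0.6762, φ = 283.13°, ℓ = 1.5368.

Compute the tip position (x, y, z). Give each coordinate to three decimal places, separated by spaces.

0.166 -0.710 1.275

θ = κ·ℓ = 0.6762 × 1.5368 = 1.03918 rad
ρ = (1 − cos θ)/κ = (1 − 0.50692)/0.6762 = 0.72919
z = sin θ / κ = 0.86199/0.6762 = 1.27476
x = ρ cos φ = 0.72919 × cos(283.13°) = 0.16564
y = ρ sin φ = 0.72919 × sin(283.13°) = -0.71012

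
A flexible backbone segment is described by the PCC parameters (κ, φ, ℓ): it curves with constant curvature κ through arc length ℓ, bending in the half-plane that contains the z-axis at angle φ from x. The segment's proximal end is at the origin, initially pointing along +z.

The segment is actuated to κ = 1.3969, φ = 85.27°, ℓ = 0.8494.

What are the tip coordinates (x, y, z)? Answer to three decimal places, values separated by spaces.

θ = κ·ℓ = 1.3969 × 0.8494 = 1.18653 rad
ρ = (1 − cos θ)/κ = (1 − 0.37488)/1.3969 = 0.44750
z = sin θ / κ = 0.92707/1.3969 = 0.66366
x = ρ cos φ = 0.44750 × cos(85.27°) = 0.03690
y = ρ sin φ = 0.44750 × sin(85.27°) = 0.44598

0.037 0.446 0.664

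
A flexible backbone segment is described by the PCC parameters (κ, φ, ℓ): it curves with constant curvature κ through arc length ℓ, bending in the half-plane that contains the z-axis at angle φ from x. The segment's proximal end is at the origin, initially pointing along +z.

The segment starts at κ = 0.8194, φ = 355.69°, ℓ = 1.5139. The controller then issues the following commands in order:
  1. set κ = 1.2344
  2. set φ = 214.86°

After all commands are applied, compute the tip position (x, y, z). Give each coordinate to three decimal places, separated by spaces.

initial: κ=0.8194, φ=355.69°, ℓ=1.5139
cmd 1: set κ=1.2344 → (κ,φ,ℓ)=(1.2344,355.69°,1.5139) → tip=(1.0450,-0.0788,0.7744)
cmd 2: set φ=214.86° → (κ,φ,ℓ)=(1.2344,214.86°,1.5139) → tip=(-0.8599,-0.5990,0.7744)

-0.860 -0.599 0.774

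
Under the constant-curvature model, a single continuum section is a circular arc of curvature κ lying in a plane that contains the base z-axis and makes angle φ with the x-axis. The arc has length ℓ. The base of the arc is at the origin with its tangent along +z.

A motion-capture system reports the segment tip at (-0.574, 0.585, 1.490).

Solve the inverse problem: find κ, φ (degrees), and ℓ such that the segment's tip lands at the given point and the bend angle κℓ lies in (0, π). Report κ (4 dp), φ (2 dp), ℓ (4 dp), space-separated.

ρ = √(x²+y²) = √(-0.574² + 0.585²) = 0.81957
φ = atan2(y, x) mod 360° = atan2(0.585, -0.574) = 134.4562°
|p|² = ρ² + z² = 0.81957² + 1.490² = 2.89180
κ = 2ρ / |p|² = 2×0.81957 / 2.89180 = 0.56683
θ = 2·atan2(ρ, z) = 2·atan2(0.81957, 1.490) = 1.00576 rad
ℓ = θ/κ = 1.00576/0.56683 = 1.77438

0.5668 134.46 1.7744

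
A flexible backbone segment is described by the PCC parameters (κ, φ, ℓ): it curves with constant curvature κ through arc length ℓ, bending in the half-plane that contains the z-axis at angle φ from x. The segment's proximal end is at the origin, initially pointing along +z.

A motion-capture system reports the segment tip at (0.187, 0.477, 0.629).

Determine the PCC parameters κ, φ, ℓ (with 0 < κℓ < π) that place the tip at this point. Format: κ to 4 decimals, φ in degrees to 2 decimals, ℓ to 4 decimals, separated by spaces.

1.5570 68.59 0.8781

ρ = √(x²+y²) = √(0.187² + 0.477²) = 0.51235
φ = atan2(y, x) mod 360° = atan2(0.477, 0.187) = 68.5932°
|p|² = ρ² + z² = 0.51235² + 0.629² = 0.65814
κ = 2ρ / |p|² = 2×0.51235 / 0.65814 = 1.55695
θ = 2·atan2(ρ, z) = 2·atan2(0.51235, 0.629) = 1.36709 rad
ℓ = θ/κ = 1.36709/1.55695 = 0.87805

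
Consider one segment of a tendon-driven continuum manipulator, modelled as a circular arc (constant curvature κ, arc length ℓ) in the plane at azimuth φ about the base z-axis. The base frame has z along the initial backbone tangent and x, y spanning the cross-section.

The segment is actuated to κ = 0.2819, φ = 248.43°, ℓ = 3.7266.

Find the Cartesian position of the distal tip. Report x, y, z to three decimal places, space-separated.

θ = κ·ℓ = 0.2819 × 3.7266 = 1.05053 rad
ρ = (1 − cos θ)/κ = (1 − 0.49711)/0.2819 = 1.78392
z = sin θ / κ = 0.86769/0.2819 = 3.07799
x = ρ cos φ = 1.78392 × cos(248.43°) = -0.65584
y = ρ sin φ = 1.78392 × sin(248.43°) = -1.65899

-0.656 -1.659 3.078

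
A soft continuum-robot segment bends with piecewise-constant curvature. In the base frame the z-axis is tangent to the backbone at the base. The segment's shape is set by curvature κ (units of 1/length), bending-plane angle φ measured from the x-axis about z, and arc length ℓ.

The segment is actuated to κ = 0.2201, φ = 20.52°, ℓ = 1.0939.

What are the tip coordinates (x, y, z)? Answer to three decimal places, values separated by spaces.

0.123 0.046 1.083

θ = κ·ℓ = 0.2201 × 1.0939 = 0.24077 rad
ρ = (1 − cos θ)/κ = (1 − 0.97116)/0.2201 = 0.13105
z = sin θ / κ = 0.23845/0.2201 = 1.08336
x = ρ cos φ = 0.13105 × cos(20.52°) = 0.12274
y = ρ sin φ = 0.13105 × sin(20.52°) = 0.04594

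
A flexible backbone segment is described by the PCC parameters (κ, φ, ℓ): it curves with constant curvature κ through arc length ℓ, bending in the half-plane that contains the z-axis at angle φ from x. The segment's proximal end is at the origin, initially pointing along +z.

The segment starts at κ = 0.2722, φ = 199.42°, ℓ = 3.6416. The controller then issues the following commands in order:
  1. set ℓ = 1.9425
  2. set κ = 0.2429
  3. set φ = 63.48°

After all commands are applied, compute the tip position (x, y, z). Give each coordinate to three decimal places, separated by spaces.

0.201 0.402 1.871

initial: κ=0.2722, φ=199.42°, ℓ=3.6416
cmd 1: set ℓ=1.9425 → (κ,φ,ℓ)=(0.2722,199.42°,1.9425) → tip=(-0.4732,-0.1668,1.8532)
cmd 2: set κ=0.2429 → (κ,φ,ℓ)=(0.2429,199.42°,1.9425) → tip=(-0.4242,-0.1496,1.8712)
cmd 3: set φ=63.48° → (κ,φ,ℓ)=(0.2429,63.48°,1.9425) → tip=(0.2009,0.4025,1.8712)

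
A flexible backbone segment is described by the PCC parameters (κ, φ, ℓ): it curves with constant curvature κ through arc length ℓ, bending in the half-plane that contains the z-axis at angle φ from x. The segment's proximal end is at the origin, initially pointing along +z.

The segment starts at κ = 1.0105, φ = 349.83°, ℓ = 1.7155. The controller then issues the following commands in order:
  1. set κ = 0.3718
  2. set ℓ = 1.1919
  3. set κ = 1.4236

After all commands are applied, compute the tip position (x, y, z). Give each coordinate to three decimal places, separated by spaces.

initial: κ=1.0105, φ=349.83°, ℓ=1.7155
cmd 1: set κ=0.3718 → (κ,φ,ℓ)=(0.3718,349.83°,1.7155) → tip=(0.5205,-0.0934,1.6015)
cmd 2: set ℓ=1.1919 → (κ,φ,ℓ)=(0.3718,349.83°,1.1919) → tip=(0.2557,-0.0459,1.1533)
cmd 3: set κ=1.4236 → (κ,φ,ℓ)=(1.4236,349.83°,1.1919) → tip=(0.7783,-0.1396,0.6969)

0.778 -0.140 0.697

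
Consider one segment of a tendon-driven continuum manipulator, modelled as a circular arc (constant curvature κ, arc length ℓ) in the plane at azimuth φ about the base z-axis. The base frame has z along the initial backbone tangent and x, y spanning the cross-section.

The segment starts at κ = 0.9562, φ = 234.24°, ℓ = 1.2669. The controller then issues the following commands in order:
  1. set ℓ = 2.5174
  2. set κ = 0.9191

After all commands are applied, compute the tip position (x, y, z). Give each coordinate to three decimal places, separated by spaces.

initial: κ=0.9562, φ=234.24°, ℓ=1.2669
cmd 1: set ℓ=2.5174 → (κ,φ,ℓ)=(0.9562,234.24°,2.5174) → tip=(-1.0648,-1.4785,0.7009)
cmd 2: set κ=0.9191 → (κ,φ,ℓ)=(0.9191,234.24°,2.5174) → tip=(-1.0659,-1.4801,0.8013)

-1.066 -1.480 0.801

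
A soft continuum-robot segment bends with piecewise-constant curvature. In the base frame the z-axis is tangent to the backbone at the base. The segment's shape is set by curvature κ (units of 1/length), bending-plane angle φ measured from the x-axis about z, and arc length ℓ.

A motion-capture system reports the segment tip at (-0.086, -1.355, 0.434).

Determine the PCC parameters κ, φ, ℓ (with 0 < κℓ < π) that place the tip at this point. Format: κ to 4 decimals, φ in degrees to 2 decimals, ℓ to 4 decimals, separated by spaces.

1.3365 266.37 1.8876

ρ = √(x²+y²) = √(-0.086² + -1.355²) = 1.35773
φ = atan2(y, x) mod 360° = atan2(-1.355, -0.086) = 266.3684°
|p|² = ρ² + z² = 1.35773² + 0.434² = 2.03178
κ = 2ρ / |p|² = 2×1.35773 / 2.03178 = 1.33649
θ = 2·atan2(ρ, z) = 2·atan2(1.35773, 0.434) = 2.52282 rad
ℓ = θ/κ = 2.52282/1.33649 = 1.88764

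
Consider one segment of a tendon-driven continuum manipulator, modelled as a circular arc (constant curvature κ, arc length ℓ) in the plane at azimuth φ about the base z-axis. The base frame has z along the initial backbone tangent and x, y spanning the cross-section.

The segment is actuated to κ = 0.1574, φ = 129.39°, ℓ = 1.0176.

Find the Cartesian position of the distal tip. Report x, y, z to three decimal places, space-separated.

θ = κ·ℓ = 0.1574 × 1.0176 = 0.16017 rad
ρ = (1 − cos θ)/κ = (1 − 0.98720)/0.1574 = 0.08132
z = sin θ / κ = 0.15949/0.1574 = 1.01325
x = ρ cos φ = 0.08132 × cos(129.39°) = -0.05161
y = ρ sin φ = 0.08132 × sin(129.39°) = 0.06285

-0.052 0.063 1.013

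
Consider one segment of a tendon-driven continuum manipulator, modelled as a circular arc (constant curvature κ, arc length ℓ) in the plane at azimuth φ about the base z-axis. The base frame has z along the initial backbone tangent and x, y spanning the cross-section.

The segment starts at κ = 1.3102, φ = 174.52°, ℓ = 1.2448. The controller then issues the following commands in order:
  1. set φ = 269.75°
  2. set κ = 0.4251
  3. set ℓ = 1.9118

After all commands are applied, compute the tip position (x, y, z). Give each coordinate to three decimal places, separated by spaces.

initial: κ=1.3102, φ=174.52°, ℓ=1.2448
cmd 1: set φ=269.75° → (κ,φ,ℓ)=(1.3102,269.75°,1.2448) → tip=(-0.0035,-0.8091,0.7619)
cmd 2: set κ=0.4251 → (κ,φ,ℓ)=(0.4251,269.75°,1.2448) → tip=(-0.0014,-0.3217,1.1875)
cmd 3: set ℓ=1.9118 → (κ,φ,ℓ)=(0.4251,269.75°,1.9118) → tip=(-0.0032,-0.7350,1.7082)

-0.003 -0.735 1.708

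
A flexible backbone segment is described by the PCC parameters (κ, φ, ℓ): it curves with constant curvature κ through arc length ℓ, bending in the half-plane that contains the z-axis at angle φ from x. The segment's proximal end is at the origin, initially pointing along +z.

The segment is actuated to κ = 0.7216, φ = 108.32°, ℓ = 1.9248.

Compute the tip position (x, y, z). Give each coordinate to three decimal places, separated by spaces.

-0.357 1.078 1.363

θ = κ·ℓ = 0.7216 × 1.9248 = 1.38894 rad
ρ = (1 − cos θ)/κ = (1 − 0.18086)/0.7216 = 1.13517
z = sin θ / κ = 0.98351/0.7216 = 1.36296
x = ρ cos φ = 1.13517 × cos(108.32°) = -0.35681
y = ρ sin φ = 1.13517 × sin(108.32°) = 1.07764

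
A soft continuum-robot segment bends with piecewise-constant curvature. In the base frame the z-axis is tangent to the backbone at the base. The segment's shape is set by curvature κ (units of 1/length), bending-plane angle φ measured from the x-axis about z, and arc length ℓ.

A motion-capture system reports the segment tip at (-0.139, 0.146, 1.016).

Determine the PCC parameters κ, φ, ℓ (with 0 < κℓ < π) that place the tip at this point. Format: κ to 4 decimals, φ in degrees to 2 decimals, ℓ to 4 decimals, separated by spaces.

ρ = √(x²+y²) = √(-0.139² + 0.146²) = 0.20159
φ = atan2(y, x) mod 360° = atan2(0.146, -0.139) = 133.5930°
|p|² = ρ² + z² = 0.20159² + 1.016² = 1.07289
κ = 2ρ / |p|² = 2×0.20159 / 1.07289 = 0.37578
θ = 2·atan2(ρ, z) = 2·atan2(0.20159, 1.016) = 0.39174 rad
ℓ = θ/κ = 0.39174/0.37578 = 1.04246

0.3758 133.59 1.0425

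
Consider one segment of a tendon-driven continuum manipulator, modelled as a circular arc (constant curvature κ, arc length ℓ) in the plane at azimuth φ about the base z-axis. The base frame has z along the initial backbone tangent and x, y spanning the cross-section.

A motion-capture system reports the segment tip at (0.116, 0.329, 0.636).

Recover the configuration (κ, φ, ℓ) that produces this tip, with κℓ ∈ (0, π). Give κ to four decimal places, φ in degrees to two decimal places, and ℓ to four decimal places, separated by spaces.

ρ = √(x²+y²) = √(0.116² + 0.329²) = 0.34885
φ = atan2(y, x) mod 360° = atan2(0.329, 0.116) = 70.5782°
|p|² = ρ² + z² = 0.34885² + 0.636² = 0.52619
κ = 2ρ / |p|² = 2×0.34885 / 0.52619 = 1.32594
θ = 2·atan2(ρ, z) = 2·atan2(0.34885, 0.636) = 1.00339 rad
ℓ = θ/κ = 1.00339/1.32594 = 0.75674

1.3259 70.58 0.7567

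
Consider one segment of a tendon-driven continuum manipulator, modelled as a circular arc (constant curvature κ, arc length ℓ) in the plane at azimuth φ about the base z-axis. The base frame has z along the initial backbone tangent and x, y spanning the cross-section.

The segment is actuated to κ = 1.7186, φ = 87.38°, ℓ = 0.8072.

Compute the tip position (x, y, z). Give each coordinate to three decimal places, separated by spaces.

0.022 0.475 0.572

θ = κ·ℓ = 1.7186 × 0.8072 = 1.38725 rad
ρ = (1 − cos θ)/κ = (1 − 0.18251)/1.7186 = 0.47567
z = sin θ / κ = 0.98320/1.7186 = 0.57210
x = ρ cos φ = 0.47567 × cos(87.38°) = 0.02174
y = ρ sin φ = 0.47567 × sin(87.38°) = 0.47517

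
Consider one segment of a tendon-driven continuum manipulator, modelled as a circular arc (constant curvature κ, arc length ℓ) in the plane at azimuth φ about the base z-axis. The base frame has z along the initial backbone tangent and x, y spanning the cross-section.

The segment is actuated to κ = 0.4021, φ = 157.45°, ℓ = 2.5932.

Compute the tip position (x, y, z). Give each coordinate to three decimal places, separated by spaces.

θ = κ·ℓ = 0.4021 × 2.5932 = 1.04273 rad
ρ = (1 − cos θ)/κ = (1 − 0.50387)/0.4021 = 1.23385
z = sin θ / κ = 0.86378/0.4021 = 2.14817
x = ρ cos φ = 1.23385 × cos(157.45°) = -1.13952
y = ρ sin φ = 1.23385 × sin(157.45°) = 0.47317

-1.140 0.473 2.148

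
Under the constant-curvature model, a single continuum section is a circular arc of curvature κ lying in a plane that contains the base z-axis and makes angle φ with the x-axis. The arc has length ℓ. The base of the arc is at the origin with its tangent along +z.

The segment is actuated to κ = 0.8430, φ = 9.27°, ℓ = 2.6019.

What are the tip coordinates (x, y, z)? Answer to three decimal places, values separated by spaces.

θ = κ·ℓ = 0.8430 × 2.6019 = 2.19340 rad
ρ = (1 − cos θ)/κ = (1 − -0.58315)/0.8430 = 1.87800
z = sin θ / κ = 0.81236/0.8430 = 0.96366
x = ρ cos φ = 1.87800 × cos(9.27°) = 1.85347
y = ρ sin φ = 1.87800 × sin(9.27°) = 0.30252

1.853 0.303 0.964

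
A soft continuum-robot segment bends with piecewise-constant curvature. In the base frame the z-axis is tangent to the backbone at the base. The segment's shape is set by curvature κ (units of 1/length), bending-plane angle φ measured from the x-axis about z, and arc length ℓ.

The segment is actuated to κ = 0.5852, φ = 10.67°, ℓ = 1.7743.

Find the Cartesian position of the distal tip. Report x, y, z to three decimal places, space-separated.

0.827 0.156 1.472

θ = κ·ℓ = 0.5852 × 1.7743 = 1.03832 rad
ρ = (1 − cos θ)/κ = (1 − 0.50767)/0.5852 = 0.84131
z = sin θ / κ = 0.86155/0.5852 = 1.47224
x = ρ cos φ = 0.84131 × cos(10.67°) = 0.82676
y = ρ sin φ = 0.84131 × sin(10.67°) = 0.15577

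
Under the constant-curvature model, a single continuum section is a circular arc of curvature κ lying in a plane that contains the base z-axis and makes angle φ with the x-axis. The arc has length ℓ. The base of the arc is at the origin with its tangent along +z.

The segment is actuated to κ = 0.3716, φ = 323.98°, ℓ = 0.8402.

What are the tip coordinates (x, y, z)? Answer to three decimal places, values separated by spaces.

0.105 -0.077 0.827

θ = κ·ℓ = 0.3716 × 0.8402 = 0.31222 rad
ρ = (1 − cos θ)/κ = (1 − 0.95165)/0.3716 = 0.13010
z = sin θ / κ = 0.30717/0.3716 = 0.82662
x = ρ cos φ = 0.13010 × cos(323.98°) = 0.10523
y = ρ sin φ = 0.13010 × sin(323.98°) = -0.07651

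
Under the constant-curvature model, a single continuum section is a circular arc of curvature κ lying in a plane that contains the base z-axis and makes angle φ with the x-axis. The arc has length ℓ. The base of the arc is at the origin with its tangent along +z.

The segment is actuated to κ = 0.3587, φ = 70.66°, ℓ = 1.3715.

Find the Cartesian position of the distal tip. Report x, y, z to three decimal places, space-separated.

θ = κ·ℓ = 0.3587 × 1.3715 = 0.49196 rad
ρ = (1 − cos θ)/κ = (1 − 0.88141)/0.3587 = 0.33061
z = sin θ / κ = 0.47235/0.3587 = 1.31684
x = ρ cos φ = 0.33061 × cos(70.66°) = 0.10949
y = ρ sin φ = 0.33061 × sin(70.66°) = 0.31195

0.109 0.312 1.317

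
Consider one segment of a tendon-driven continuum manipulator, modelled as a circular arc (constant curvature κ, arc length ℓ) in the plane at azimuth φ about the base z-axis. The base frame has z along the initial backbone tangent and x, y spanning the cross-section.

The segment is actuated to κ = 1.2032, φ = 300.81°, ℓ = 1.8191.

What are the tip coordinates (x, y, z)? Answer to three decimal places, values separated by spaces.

0.672 -1.127 0.677

θ = κ·ℓ = 1.2032 × 1.8191 = 2.18874 rad
ρ = (1 − cos θ)/κ = (1 − -0.57936)/1.2032 = 1.31263
z = sin θ / κ = 0.81507/1.2032 = 0.67742
x = ρ cos φ = 1.31263 × cos(300.81°) = 0.67232
y = ρ sin φ = 1.31263 × sin(300.81°) = -1.12738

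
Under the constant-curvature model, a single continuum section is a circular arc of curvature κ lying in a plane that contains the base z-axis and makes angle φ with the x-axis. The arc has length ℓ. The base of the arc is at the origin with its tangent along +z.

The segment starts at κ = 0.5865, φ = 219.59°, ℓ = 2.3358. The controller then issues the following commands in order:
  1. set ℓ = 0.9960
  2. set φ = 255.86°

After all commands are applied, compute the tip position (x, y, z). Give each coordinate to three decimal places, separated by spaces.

-0.069 -0.274 0.940

initial: κ=0.5865, φ=219.59°, ℓ=2.3358
cmd 1: set ℓ=0.9960 → (κ,φ,ℓ)=(0.5865,219.59°,0.9960) → tip=(-0.2179,-0.1802,0.9403)
cmd 2: set φ=255.86° → (κ,φ,ℓ)=(0.5865,255.86°,0.9960) → tip=(-0.0691,-0.2742,0.9403)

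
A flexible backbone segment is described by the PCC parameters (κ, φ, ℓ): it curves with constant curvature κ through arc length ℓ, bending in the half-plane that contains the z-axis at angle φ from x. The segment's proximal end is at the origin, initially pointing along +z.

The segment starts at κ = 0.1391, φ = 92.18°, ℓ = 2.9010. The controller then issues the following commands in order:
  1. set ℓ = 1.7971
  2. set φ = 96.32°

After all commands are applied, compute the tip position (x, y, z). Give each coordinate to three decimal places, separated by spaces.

-0.025 0.222 1.778

initial: κ=0.1391, φ=92.18°, ℓ=2.9010
cmd 1: set ℓ=1.7971 → (κ,φ,ℓ)=(0.1391,92.18°,1.7971) → tip=(-0.0085,0.2233,1.7784)
cmd 2: set φ=96.32° → (κ,φ,ℓ)=(0.1391,96.32°,1.7971) → tip=(-0.0246,0.2221,1.7784)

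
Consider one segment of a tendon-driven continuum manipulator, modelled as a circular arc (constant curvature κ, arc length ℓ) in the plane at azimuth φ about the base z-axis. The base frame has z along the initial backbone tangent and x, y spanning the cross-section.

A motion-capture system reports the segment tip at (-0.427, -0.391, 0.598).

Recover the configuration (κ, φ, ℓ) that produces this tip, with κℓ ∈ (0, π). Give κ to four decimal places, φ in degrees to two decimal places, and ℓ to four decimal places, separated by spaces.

1.6714 222.48 0.9205

ρ = √(x²+y²) = √(-0.427² + -0.391²) = 0.57897
φ = atan2(y, x) mod 360° = atan2(-0.391, -0.427) = 222.4801°
|p|² = ρ² + z² = 0.57897² + 0.598² = 0.69281
κ = 2ρ / |p|² = 2×0.57897 / 0.69281 = 1.67137
θ = 2·atan2(ρ, z) = 2·atan2(0.57897, 0.598) = 1.53847 rad
ℓ = θ/κ = 1.53847/1.67137 = 0.92048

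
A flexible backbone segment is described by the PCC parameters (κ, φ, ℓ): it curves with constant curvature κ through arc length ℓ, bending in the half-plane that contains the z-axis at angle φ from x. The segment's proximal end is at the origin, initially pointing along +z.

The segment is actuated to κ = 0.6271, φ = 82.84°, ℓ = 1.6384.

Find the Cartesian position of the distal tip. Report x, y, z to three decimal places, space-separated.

0.096 0.764 1.365

θ = κ·ℓ = 0.6271 × 1.6384 = 1.02744 rad
ρ = (1 − cos θ)/κ = (1 − 0.51701)/0.6271 = 0.77019
z = sin θ / κ = 0.85598/0.6271 = 1.36498
x = ρ cos φ = 0.77019 × cos(82.84°) = 0.09600
y = ρ sin φ = 0.77019 × sin(82.84°) = 0.76419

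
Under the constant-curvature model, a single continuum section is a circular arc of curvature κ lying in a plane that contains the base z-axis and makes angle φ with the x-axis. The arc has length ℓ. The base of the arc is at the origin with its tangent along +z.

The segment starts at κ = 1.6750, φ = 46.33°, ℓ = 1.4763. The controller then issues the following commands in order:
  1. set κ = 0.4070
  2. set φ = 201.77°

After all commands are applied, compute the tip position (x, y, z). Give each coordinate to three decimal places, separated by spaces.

initial: κ=1.6750, φ=46.33°, ℓ=1.4763
cmd 1: set κ=0.4070 → (κ,φ,ℓ)=(0.4070,46.33°,1.4763) → tip=(0.2971,0.3113,1.3891)
cmd 2: set φ=201.77° → (κ,φ,ℓ)=(0.4070,201.77°,1.4763) → tip=(-0.3996,-0.1596,1.3891)

-0.400 -0.160 1.389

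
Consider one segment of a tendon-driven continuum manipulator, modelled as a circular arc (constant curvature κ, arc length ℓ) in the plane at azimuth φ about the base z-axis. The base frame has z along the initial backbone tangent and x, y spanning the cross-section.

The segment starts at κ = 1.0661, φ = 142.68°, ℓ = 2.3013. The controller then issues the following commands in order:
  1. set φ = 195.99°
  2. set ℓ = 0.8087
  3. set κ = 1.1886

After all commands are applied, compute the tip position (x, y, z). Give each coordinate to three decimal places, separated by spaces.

initial: κ=1.0661, φ=142.68°, ℓ=2.3013
cmd 1: set φ=195.99° → (κ,φ,ℓ)=(1.0661,195.99°,2.3013) → tip=(-1.5982,-0.4580,0.5958)
cmd 2: set ℓ=0.8087 → (κ,φ,ℓ)=(1.0661,195.99°,0.8087) → tip=(-0.3149,-0.0902,0.7122)
cmd 3: set κ=1.1886 → (κ,φ,ℓ)=(1.1886,195.99°,0.8087) → tip=(-0.3457,-0.0991,0.6898)

-0.346 -0.099 0.690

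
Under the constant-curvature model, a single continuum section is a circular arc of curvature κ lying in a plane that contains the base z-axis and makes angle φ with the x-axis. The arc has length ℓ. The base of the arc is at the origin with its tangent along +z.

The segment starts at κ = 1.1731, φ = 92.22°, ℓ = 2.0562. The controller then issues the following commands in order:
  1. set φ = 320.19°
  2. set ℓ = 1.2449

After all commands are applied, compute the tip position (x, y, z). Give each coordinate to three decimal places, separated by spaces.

0.583 -0.486 0.847

initial: κ=1.1731, φ=92.22°, ℓ=2.0562
cmd 1: set φ=320.19° → (κ,φ,ℓ)=(1.1731,320.19°,2.0562) → tip=(1.1430,-0.9527,0.5681)
cmd 2: set ℓ=1.2449 → (κ,φ,ℓ)=(1.1731,320.19°,1.2449) → tip=(0.5827,-0.4856,0.8473)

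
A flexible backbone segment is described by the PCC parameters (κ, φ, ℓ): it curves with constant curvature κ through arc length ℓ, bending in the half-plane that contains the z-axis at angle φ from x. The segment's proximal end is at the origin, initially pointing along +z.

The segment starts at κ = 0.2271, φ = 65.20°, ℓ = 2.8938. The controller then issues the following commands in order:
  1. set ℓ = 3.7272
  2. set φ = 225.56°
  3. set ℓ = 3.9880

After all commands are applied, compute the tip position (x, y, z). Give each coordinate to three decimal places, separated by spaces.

-1.180 -1.204 3.465

initial: κ=0.2271, φ=65.20°, ℓ=2.8938
cmd 1: set ℓ=3.7272 → (κ,φ,ℓ)=(0.2271,65.20°,3.7272) → tip=(0.6231,1.3485,3.2978)
cmd 2: set φ=225.56° → (κ,φ,ℓ)=(0.2271,225.56°,3.7272) → tip=(-1.0401,-1.0606,3.2978)
cmd 3: set ℓ=3.9880 → (κ,φ,ℓ)=(0.2271,225.56°,3.9880) → tip=(-1.1803,-1.2036,3.4647)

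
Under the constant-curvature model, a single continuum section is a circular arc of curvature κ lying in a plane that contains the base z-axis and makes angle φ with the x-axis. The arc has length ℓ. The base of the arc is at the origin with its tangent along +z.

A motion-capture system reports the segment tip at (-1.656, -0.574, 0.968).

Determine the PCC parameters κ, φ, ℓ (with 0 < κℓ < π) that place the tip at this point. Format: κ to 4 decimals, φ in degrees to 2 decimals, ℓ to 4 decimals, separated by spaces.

0.8744 199.12 2.4387

ρ = √(x²+y²) = √(-1.656² + -0.574²) = 1.75266
φ = atan2(y, x) mod 360° = atan2(-0.574, -1.656) = 199.1173°
|p|² = ρ² + z² = 1.75266² + 0.968² = 4.00884
κ = 2ρ / |p|² = 2×1.75266 / 4.00884 = 0.87440
θ = 2·atan2(ρ, z) = 2·atan2(1.75266, 0.968) = 2.13237 rad
ℓ = θ/κ = 2.13237/0.87440 = 2.43868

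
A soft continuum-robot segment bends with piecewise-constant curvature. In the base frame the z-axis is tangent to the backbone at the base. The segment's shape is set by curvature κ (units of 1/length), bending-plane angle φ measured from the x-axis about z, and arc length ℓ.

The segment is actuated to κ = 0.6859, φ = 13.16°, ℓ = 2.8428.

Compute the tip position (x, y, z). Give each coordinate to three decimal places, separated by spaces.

θ = κ·ℓ = 0.6859 × 2.8428 = 1.94988 rad
ρ = (1 − cos θ)/κ = (1 − -0.37007)/0.6859 = 1.99747
z = sin θ / κ = 0.92901/0.6859 = 1.35443
x = ρ cos φ = 1.99747 × cos(13.16°) = 1.94501
y = ρ sin φ = 1.99747 × sin(13.16°) = 0.45477

1.945 0.455 1.354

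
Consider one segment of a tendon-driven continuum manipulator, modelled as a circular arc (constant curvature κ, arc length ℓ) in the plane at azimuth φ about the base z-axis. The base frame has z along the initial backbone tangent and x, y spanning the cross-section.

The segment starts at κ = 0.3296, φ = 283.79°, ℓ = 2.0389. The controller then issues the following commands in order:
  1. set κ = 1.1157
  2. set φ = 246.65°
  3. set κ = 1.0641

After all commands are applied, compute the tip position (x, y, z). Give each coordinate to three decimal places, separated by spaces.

-0.582 -1.349 0.776

initial: κ=0.3296, φ=283.79°, ℓ=2.0389
cmd 1: set κ=1.1157 → (κ,φ,ℓ)=(1.1157,283.79°,2.0389) → tip=(0.3519,-1.4339,0.6832)
cmd 2: set φ=246.65° → (κ,φ,ℓ)=(1.1157,246.65°,2.0389) → tip=(-0.5852,-1.3555,0.6832)
cmd 3: set κ=1.0641 → (κ,φ,ℓ)=(1.0641,246.65°,2.0389) → tip=(-0.5824,-1.3491,0.7763)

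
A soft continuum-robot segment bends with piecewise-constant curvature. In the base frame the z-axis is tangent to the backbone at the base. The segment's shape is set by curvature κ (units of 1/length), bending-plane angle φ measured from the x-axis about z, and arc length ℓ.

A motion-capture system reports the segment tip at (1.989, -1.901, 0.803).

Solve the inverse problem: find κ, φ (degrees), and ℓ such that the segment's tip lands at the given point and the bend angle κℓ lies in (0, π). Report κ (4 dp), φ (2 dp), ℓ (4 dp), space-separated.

0.6699 316.30 3.8421

ρ = √(x²+y²) = √(1.989² + -1.901²) = 2.75135
φ = atan2(y, x) mod 360° = atan2(-1.901, 1.989) = 316.2959°
|p|² = ρ² + z² = 2.75135² + 0.803² = 8.21473
κ = 2ρ / |p|² = 2×2.75135 / 8.21473 = 0.66986
θ = 2·atan2(ρ, z) = 2·atan2(2.75135, 0.803) = 2.57365 rad
ℓ = θ/κ = 2.57365/0.66986 = 3.84209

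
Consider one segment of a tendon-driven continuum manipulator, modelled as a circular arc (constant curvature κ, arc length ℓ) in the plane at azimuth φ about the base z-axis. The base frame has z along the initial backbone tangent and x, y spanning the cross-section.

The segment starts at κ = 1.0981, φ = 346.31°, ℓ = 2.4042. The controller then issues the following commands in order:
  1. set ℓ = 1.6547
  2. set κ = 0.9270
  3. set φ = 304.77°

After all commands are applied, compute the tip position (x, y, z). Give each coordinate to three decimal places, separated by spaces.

initial: κ=1.0981, φ=346.31°, ℓ=2.4042
cmd 1: set ℓ=1.6547 → (κ,φ,ℓ)=(1.0981,346.31°,1.6547) → tip=(1.1005,-0.2681,0.8832)
cmd 2: set κ=0.9270 → (κ,φ,ℓ)=(0.9270,346.31°,1.6547) → tip=(1.0094,-0.2459,1.0780)
cmd 3: set φ=304.77° → (κ,φ,ℓ)=(0.9270,304.77°,1.6547) → tip=(0.5925,-0.8535,1.0780)

0.593 -0.853 1.078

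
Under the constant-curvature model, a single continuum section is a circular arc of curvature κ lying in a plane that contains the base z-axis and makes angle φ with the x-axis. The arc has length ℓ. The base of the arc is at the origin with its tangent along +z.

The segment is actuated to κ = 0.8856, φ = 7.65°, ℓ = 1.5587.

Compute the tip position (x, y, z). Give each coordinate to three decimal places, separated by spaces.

0.907 0.122 1.109

θ = κ·ℓ = 0.8856 × 1.5587 = 1.38038 rad
ρ = (1 − cos θ)/κ = (1 − 0.18926)/0.8856 = 0.91547
z = sin θ / κ = 0.98193/0.8856 = 1.10877
x = ρ cos φ = 0.91547 × cos(7.65°) = 0.90732
y = ρ sin φ = 0.91547 × sin(7.65°) = 0.12187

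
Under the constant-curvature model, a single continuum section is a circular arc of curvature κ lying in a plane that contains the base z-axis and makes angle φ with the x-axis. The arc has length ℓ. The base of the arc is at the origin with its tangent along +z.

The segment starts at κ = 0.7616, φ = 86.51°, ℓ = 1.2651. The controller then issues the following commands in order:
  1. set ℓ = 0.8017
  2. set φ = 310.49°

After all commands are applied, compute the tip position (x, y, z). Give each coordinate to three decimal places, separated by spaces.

0.154 -0.180 0.753

initial: κ=0.7616, φ=86.51°, ℓ=1.2651
cmd 1: set ℓ=0.8017 → (κ,φ,ℓ)=(0.7616,86.51°,0.8017) → tip=(0.0144,0.2368,0.7528)
cmd 2: set φ=310.49° → (κ,φ,ℓ)=(0.7616,310.49°,0.8017) → tip=(0.1540,-0.1804,0.7528)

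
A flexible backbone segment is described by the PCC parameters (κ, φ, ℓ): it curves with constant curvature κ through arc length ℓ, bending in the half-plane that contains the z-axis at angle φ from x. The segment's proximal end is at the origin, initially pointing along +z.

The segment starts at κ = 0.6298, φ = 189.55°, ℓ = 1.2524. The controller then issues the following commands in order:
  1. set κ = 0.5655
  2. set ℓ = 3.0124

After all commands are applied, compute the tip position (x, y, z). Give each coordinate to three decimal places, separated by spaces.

-1.975 -0.332 1.753

initial: κ=0.6298, φ=189.55°, ℓ=1.2524
cmd 1: set κ=0.5655 → (κ,φ,ℓ)=(0.5655,189.55°,1.2524) → tip=(-0.4194,-0.0706,1.1503)
cmd 2: set ℓ=3.0124 → (κ,φ,ℓ)=(0.5655,189.55°,3.0124) → tip=(-1.9746,-0.3322,1.7528)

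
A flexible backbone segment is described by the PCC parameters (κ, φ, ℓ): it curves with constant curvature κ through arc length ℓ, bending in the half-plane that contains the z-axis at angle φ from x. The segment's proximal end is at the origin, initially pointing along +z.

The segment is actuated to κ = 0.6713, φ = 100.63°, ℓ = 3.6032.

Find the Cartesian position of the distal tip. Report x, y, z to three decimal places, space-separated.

θ = κ·ℓ = 0.6713 × 3.6032 = 2.41883 rad
ρ = (1 − cos θ)/κ = (1 − -0.74998)/0.6713 = 2.60685
z = sin θ / κ = 0.66146/0.6713 = 0.98534
x = ρ cos φ = 2.60685 × cos(100.63°) = -0.48088
y = ρ sin φ = 2.60685 × sin(100.63°) = 2.56212

-0.481 2.562 0.985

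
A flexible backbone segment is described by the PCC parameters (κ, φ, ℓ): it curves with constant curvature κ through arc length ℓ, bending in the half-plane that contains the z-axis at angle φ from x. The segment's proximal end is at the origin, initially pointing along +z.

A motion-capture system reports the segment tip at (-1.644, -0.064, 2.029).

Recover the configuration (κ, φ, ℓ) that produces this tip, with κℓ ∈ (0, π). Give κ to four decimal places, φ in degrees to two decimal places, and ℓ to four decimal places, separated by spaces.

0.4822 182.23 2.8258

ρ = √(x²+y²) = √(-1.644² + -0.064²) = 1.64525
φ = atan2(y, x) mod 360° = atan2(-0.064, -1.644) = 182.2294°
|p|² = ρ² + z² = 1.64525² + 2.029² = 6.82367
κ = 2ρ / |p|² = 2×1.64525 / 6.82367 = 0.48222
θ = 2·atan2(ρ, z) = 2·atan2(1.64525, 2.029) = 1.36266 rad
ℓ = θ/κ = 1.36266/0.48222 = 2.82583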